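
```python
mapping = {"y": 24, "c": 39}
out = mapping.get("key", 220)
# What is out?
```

Trace:
`mapping = {"y": 24, "c": 39}` → mapping = {'y': 24, 'c': 39}
`out = mapping.get("key", 220)` → out = 220
So out = 220

Answer: 220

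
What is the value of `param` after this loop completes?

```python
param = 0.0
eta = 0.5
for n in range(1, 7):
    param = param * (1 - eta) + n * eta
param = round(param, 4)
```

Moving average with lr=0.5
`param` takes the values: 0.0 → 0.5 → 1.25 → 2.125 → 3.0625 → 4.03125 → 5.015625 → 5.0156

Answer: 5.0156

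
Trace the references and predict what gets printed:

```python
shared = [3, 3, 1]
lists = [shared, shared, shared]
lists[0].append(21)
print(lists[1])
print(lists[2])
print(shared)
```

Key concept: list of same reference.
Step by step:
`shared = [3, 3, 1]` → shared = [3, 3, 1]
`lists = [shared, shared, shared]` → lists = [[3, 3, 1], [3, 3, 1], [3, 3, 1]]
`lists[0].append(21)` → shared = [3, 3, 1, 21]; lists = [[3, 3, 1, 21], [3, 3, 1, 21], [3, 3, 1, 21]]
`print(lists[1])` → prints [3, 3, 1, 21]
`print(lists[2])` → prints [3, 3, 1, 21]
`print(shared)` → prints [3, 3, 1, 21]

Answer:
[3, 3, 1, 21]
[3, 3, 1, 21]
[3, 3, 1, 21]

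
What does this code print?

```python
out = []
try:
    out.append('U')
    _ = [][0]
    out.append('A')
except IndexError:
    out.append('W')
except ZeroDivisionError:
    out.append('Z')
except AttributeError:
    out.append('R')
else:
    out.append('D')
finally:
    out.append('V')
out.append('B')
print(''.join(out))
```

Execution trace: 'U' (try body) → 'W' (except IndexError) → 'V' (finally) → 'B' (after the try/except). Output: UWVB

Answer: UWVB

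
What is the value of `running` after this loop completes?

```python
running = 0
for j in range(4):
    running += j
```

Sum of 0 to 3 = 6
`running` takes the values: 0 → 1 → 3 → 6

Answer: 6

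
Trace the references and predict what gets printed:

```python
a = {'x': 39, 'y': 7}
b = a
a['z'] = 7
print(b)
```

Key concept: dict aliasing.
Step by step:
`a = {'x': 39, 'y': 7}` → a = {'x': 39, 'y': 7}
`b = a` → b = {'x': 39, 'y': 7} (same object as a)
`a['z'] = 7` → a = {'x': 39, 'y': 7, 'z': 7} (same object as b); b = {'x': 39, 'y': 7, 'z': 7} (same object as a)
`print(b)` → prints {'x': 39, 'y': 7, 'z': 7}

Answer: {'x': 39, 'y': 7, 'z': 7}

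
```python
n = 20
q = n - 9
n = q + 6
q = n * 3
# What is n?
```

Trace:
`n = 20` → n = 20
`q = n - 9` → q = 11
`n = q + 6` → n = 17
`q = n * 3` → q = 51
So n = 17

Answer: 17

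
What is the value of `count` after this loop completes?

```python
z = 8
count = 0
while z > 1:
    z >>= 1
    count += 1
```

Count right shifts until 1
`count` takes the values: 0 → 1 → 2 → 3

Answer: 3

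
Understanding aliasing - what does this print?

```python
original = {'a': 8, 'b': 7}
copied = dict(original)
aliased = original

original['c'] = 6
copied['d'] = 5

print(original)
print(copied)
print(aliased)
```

Key concept: dict() creates copy, assignment creates alias.
Step by step:
`original = {'a': 8, 'b': 7}` → original = {'a': 8, 'b': 7}
`copied = dict(original)` → copied = {'a': 8, 'b': 7}
`aliased = original` → aliased = {'a': 8, 'b': 7} (same object as original)
`original['c'] = 6` → original = {'a': 8, 'b': 7, 'c': 6} (same object as aliased); aliased = {'a': 8, 'b': 7, 'c': 6} (same object as original)
`copied['d'] = 5` → copied = {'a': 8, 'b': 7, 'd': 5}
`print(original)` → prints {'a': 8, 'b': 7, 'c': 6}
`print(copied)` → prints {'a': 8, 'b': 7, 'd': 5}
`print(aliased)` → prints {'a': 8, 'b': 7, 'c': 6}

Answer:
{'a': 8, 'b': 7, 'c': 6}
{'a': 8, 'b': 7, 'd': 5}
{'a': 8, 'b': 7, 'c': 6}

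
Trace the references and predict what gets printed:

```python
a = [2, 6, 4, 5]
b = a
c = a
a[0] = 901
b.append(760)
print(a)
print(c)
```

Key concept: multiple aliases.
Step by step:
`a = [2, 6, 4, 5]` → a = [2, 6, 4, 5]
`b = a` → b = [2, 6, 4, 5] (same object as a)
`c = a` → c = [2, 6, 4, 5] (same object as a, b)
`a[0] = 901` → a = [901, 6, 4, 5] (same object as b, c); b = [901, 6, 4, 5] (same object as a, c); c = [901, 6, 4, 5] (same object as a, b)
`b.append(760)` → a = [901, 6, 4, 5, 760] (same object as b, c); b = [901, 6, 4, 5, 760] (same object as a, c); c = [901, 6, 4, 5, 760] (same object as a, b)
`print(a)` → prints [901, 6, 4, 5, 760]
`print(c)` → prints [901, 6, 4, 5, 760]

Answer:
[901, 6, 4, 5, 760]
[901, 6, 4, 5, 760]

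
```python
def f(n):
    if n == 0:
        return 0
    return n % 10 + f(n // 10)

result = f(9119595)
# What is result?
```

Sum of digits of 9119595: 5 + 9 + 5 + 9 + 1 + 1 + 9 = 39

Answer: 39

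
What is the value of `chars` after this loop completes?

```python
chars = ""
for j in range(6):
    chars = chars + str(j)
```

Concatenate digits 0 to 5
`chars` takes the values: "" → "0" → "01" → "012" → "0123" → "01234" → "012345"

Answer: "012345"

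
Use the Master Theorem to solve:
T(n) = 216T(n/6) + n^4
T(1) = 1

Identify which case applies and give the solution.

a=216, b=6, f(n)=n^4. log_6(216) = 3. Since c=4 > 3 and the regularity condition holds (216(n/6)^4 = (216/6^4)n^4 with 216/6^4 < 1), Case 3 applies: T(n) = Θ(f(n)) = O(n^4).

Answer: O(n^4) - Case 3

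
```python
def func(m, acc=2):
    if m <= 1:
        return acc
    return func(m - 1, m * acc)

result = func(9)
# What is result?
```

Accumulator trace (n, acc): (9, 2) -> (8, 18) -> (7, 144) -> (6, 1008) -> (5, 6048) -> (4, 30240) -> (3, 120960) -> (2, 362880) -> (1, 725760) -> return 725760

Answer: 725760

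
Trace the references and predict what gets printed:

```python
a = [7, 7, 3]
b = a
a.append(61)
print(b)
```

Key concept: basic list aliasing.
Step by step:
`a = [7, 7, 3]` → a = [7, 7, 3]
`b = a` → b = [7, 7, 3] (same object as a)
`a.append(61)` → a = [7, 7, 3, 61] (same object as b); b = [7, 7, 3, 61] (same object as a)
`print(b)` → prints [7, 7, 3, 61]

Answer: [7, 7, 3, 61]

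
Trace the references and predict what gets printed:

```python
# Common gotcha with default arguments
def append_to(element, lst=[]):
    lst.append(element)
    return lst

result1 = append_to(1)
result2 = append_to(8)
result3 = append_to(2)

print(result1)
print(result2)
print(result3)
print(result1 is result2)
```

Key concept: mutable default argument gotcha.
Step by step:
`result1 = append_to(1)` → result1 = [1]
`result2 = append_to(8)` → result1 = [1, 8] (same object as result2); result2 = [1, 8] (same object as result1)
`result3 = append_to(2)` → result1 = [1, 8, 2] (same object as result2, result3); result2 = [1, 8, 2] (same object as result1, result3); result3 = [1, 8, 2] (same object as result1, result2)
`print(result1)` → prints [1, 8, 2]
`print(result2)` → prints [1, 8, 2]
`print(result3)` → prints [1, 8, 2]
`print(result1 is result2)` → prints True

Answer:
[1, 8, 2]
[1, 8, 2]
[1, 8, 2]
True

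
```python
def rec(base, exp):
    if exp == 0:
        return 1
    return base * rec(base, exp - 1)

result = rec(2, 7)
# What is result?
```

rec(2, 7) = 2 * 2 * 2 * 2 * 2 * 2 * 2 = 128

Answer: 128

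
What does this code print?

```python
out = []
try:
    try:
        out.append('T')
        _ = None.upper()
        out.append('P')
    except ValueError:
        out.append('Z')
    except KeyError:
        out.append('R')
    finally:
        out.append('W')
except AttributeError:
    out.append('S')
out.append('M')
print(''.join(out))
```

Execution trace: 'T' (try body) → 'W' (finally) → 'S' (outer except AttributeError) → 'M' (after the try/except). Output: TWSM

Answer: TWSM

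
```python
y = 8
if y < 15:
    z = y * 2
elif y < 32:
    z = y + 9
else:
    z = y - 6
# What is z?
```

Trace:
`y = 8` → y = 8
`if y < 15: ...` → y < 15 is True → z = 16
So z = 16

Answer: 16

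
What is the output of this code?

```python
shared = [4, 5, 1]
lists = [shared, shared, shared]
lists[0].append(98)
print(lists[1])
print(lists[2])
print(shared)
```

Key concept: list of same reference.
Step by step:
`shared = [4, 5, 1]` → shared = [4, 5, 1]
`lists = [shared, shared, shared]` → lists = [[4, 5, 1], [4, 5, 1], [4, 5, 1]]
`lists[0].append(98)` → shared = [4, 5, 1, 98]; lists = [[4, 5, 1, 98], [4, 5, 1, 98], [4, 5, 1, 98]]
`print(lists[1])` → prints [4, 5, 1, 98]
`print(lists[2])` → prints [4, 5, 1, 98]
`print(shared)` → prints [4, 5, 1, 98]

Answer:
[4, 5, 1, 98]
[4, 5, 1, 98]
[4, 5, 1, 98]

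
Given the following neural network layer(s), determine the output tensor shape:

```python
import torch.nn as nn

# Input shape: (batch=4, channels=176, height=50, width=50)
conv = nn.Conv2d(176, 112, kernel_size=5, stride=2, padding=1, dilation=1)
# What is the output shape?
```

Input: (4, 176, 50, 50) -> Output: (4, 112, 24, 24)

Answer: (4, 112, 24, 24)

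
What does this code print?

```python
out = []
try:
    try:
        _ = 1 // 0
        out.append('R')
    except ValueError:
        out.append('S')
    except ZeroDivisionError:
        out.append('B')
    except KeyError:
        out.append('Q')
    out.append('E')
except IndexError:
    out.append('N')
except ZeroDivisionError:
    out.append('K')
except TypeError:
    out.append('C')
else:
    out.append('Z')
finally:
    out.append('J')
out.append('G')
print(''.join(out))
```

Execution trace: 'B' (inner except ZeroDivisionError) → 'E' (try body, no exception) → 'Z' (else) → 'J' (finally) → 'G' (after the try/except). Output: BEZJG

Answer: BEZJG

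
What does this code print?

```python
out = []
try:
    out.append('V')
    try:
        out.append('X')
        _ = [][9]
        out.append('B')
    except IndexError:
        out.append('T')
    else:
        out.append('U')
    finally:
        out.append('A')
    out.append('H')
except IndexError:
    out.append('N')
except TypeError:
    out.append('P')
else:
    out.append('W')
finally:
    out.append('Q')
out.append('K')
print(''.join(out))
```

Execution trace: 'V' (try body) → 'X' (inner try body) → 'T' (inner except IndexError) → 'A' (inner finally) → 'H' (try body, no exception) → 'W' (else) → 'Q' (finally) → 'K' (after the try/except). Output: VXTAHWQK

Answer: VXTAHWQK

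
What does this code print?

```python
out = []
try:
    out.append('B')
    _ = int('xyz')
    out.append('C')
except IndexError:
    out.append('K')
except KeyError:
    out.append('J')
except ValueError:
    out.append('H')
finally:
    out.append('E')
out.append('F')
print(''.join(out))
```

Execution trace: 'B' (try body) → 'H' (except ValueError) → 'E' (finally) → 'F' (after the try/except). Output: BHEF

Answer: BHEF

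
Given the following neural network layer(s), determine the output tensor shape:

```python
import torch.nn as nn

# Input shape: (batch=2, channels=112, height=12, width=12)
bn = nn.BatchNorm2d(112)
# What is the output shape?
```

Input: (2, 112, 12, 12) -> Output: (2, 112, 12, 12)

Answer: (2, 112, 12, 12)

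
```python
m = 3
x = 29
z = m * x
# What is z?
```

Trace:
`m = 3` → m = 3
`x = 29` → x = 29
`z = m * x` → z = 87
So z = 87

Answer: 87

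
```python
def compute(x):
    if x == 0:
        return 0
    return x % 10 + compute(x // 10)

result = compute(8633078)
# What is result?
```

Sum of digits of 8633078: 8 + 7 + 0 + 3 + 3 + 6 + 8 = 35

Answer: 35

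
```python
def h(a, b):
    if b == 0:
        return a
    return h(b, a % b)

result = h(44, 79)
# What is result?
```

h(44, 79) -> h(79, 44) -> h(44, 35) -> h(35, 9) -> h(9, 8) -> h(8, 1) -> h(1, 0) -> 1

Answer: 1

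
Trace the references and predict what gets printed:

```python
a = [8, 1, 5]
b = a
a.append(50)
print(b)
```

Key concept: basic list aliasing.
Step by step:
`a = [8, 1, 5]` → a = [8, 1, 5]
`b = a` → b = [8, 1, 5] (same object as a)
`a.append(50)` → a = [8, 1, 5, 50] (same object as b); b = [8, 1, 5, 50] (same object as a)
`print(b)` → prints [8, 1, 5, 50]

Answer: [8, 1, 5, 50]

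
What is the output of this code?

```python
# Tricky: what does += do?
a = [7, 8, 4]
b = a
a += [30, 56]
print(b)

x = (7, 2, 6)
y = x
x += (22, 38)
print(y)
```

Key concept: += behavior differs for mutable vs immutable.
Step by step:
`a = [7, 8, 4]` → a = [7, 8, 4]
`b = a` → b = [7, 8, 4] (same object as a)
`a += [30, 56]` → a = [7, 8, 4, 30, 56] (same object as b); b = [7, 8, 4, 30, 56] (same object as a)
`print(b)` → prints [7, 8, 4, 30, 56]
`x = (7, 2, 6)` → x = (7, 2, 6)
`y = x` → y = (7, 2, 6)
`x += (22, 38)` → x = (7, 2, 6, 22, 38)
`print(y)` → prints (7, 2, 6)

Answer:
[7, 8, 4, 30, 56]
(7, 2, 6)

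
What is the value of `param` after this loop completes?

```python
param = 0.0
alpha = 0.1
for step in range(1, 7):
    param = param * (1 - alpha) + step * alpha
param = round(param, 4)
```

Moving average with lr=0.1
`param` takes the values: 0.0 → 0.1 → 0.29 → 0.561 → 0.9049 → 1.31441 → 1.782969 → 1.783

Answer: 1.783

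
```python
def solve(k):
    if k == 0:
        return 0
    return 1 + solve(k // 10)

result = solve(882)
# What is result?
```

Count of digits of 882: 3

Answer: 3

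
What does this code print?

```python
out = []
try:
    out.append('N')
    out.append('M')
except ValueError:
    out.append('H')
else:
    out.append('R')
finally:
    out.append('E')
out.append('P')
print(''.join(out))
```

Execution trace: 'N' (try body) → 'M' (try body, no exception) → 'R' (else) → 'E' (finally) → 'P' (after the try/except). Output: NMREP

Answer: NMREP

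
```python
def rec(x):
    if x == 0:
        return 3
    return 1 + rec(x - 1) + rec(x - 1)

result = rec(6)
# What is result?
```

rec(x) = 1 + 2·rec(x-1), rec(0)=3. Closed form: (3+1)·2^6 - 1 = 255.

Answer: 255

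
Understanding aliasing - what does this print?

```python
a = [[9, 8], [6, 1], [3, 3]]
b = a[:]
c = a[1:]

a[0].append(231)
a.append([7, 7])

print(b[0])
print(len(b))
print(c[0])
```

Key concept: slice with nested mutation.
Step by step:
`a = [[9, 8], [6, 1], [3, 3]]` → a = [[9, 8], [6, 1], [3, 3]]
`b = a[:]` → b = [[9, 8], [6, 1], [3, 3]]
`c = a[1:]` → c = [[6, 1], [3, 3]]
`a[0].append(231)` → a = [[9, 8, 231], [6, 1], [3, 3]]; b = [[9, 8, 231], [6, 1], [3, 3]]
`a.append([7, 7])` → a = [[9, 8, 231], [6, 1], [3, 3], [7, 7]]
`print(b[0])` → prints [9, 8, 231]
`print(len(b))` → prints 3
`print(c[0])` → prints [6, 1]

Answer:
[9, 8, 231]
3
[6, 1]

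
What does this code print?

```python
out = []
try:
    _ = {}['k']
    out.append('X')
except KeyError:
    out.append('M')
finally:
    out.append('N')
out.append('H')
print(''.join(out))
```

Execution trace: 'M' (except KeyError) → 'N' (finally) → 'H' (after the try/except). Output: MNH

Answer: MNH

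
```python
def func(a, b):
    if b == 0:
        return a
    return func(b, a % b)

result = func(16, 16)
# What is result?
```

func(16, 16) -> func(16, 0) -> 16

Answer: 16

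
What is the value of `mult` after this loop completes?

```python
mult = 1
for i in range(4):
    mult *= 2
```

2^4 = 16
`mult` takes the values: 1 → 2 → 4 → 8 → 16

Answer: 16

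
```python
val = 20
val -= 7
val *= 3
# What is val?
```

Trace:
`val = 20` → val = 20
`val -= 7` → val = 13
`val *= 3` → val = 39
So val = 39

Answer: 39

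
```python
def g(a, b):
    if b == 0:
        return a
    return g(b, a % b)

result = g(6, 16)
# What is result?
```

g(6, 16) -> g(16, 6) -> g(6, 4) -> g(4, 2) -> g(2, 0) -> 2

Answer: 2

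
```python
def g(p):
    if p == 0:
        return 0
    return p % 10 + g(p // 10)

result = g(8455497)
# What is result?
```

Sum of digits of 8455497: 7 + 9 + 4 + 5 + 5 + 4 + 8 = 42

Answer: 42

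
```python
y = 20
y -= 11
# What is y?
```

Trace:
`y = 20` → y = 20
`y -= 11` → y = 9
So y = 9

Answer: 9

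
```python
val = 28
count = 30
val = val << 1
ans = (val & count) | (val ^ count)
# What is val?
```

Trace:
`val = 28` → val = 28
`count = 30` → count = 30
`val = val << 1` → val = 56
`ans = (val & count) | (val ^ count)` → ans = 62
So val = 56

Answer: 56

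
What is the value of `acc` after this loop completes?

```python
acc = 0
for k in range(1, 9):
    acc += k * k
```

Sum of squares 1² to 8² = 204
`acc` takes the values: 0 → 1 → 5 → 14 → 30 → 55 → 91 → 140 → 204

Answer: 204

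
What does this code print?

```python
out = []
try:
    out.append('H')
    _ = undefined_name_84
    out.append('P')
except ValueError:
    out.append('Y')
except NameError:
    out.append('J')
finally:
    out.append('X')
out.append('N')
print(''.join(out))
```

Execution trace: 'H' (try body) → 'J' (except NameError) → 'X' (finally) → 'N' (after the try/except). Output: HJXN

Answer: HJXN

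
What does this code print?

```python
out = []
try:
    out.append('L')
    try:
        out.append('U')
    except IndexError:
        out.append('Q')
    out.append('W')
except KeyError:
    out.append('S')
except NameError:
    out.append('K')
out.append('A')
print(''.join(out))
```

Execution trace: 'L' (try body) → 'U' (inner try body, no exception) → 'W' (try body, no exception) → 'A' (after the try/except). Output: LUWA

Answer: LUWA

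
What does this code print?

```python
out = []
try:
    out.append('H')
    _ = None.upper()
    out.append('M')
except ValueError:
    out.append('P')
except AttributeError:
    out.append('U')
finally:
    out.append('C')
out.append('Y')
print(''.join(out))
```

Execution trace: 'H' (try body) → 'U' (except AttributeError) → 'C' (finally) → 'Y' (after the try/except). Output: HUCY

Answer: HUCY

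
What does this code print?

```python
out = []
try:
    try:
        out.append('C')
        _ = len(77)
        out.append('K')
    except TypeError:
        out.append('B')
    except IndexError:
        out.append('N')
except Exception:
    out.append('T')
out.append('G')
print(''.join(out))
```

Execution trace: 'C' (inner try body) → 'B' (inner except TypeError) → 'G' (after the try/except). Output: CBG

Answer: CBG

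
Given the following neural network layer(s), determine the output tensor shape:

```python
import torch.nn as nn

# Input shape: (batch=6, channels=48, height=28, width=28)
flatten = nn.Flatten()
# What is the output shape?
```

Input: (6, 48, 28, 28) -> Output: (6, 37632)

Answer: (6, 37632)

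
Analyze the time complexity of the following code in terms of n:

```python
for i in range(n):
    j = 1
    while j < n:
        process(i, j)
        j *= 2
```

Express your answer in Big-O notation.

This is Linear outer loop, logarithmic inner loop. Time complexity: O(n log n).

Answer: O(n log n)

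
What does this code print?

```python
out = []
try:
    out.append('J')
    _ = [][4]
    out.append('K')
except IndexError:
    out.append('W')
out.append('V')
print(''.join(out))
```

Execution trace: 'J' (try body) → 'W' (except IndexError) → 'V' (after the try/except). Output: JWV

Answer: JWV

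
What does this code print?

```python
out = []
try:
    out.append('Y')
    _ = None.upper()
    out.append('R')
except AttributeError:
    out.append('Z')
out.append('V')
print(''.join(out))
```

Execution trace: 'Y' (try body) → 'Z' (except AttributeError) → 'V' (after the try/except). Output: YZV

Answer: YZV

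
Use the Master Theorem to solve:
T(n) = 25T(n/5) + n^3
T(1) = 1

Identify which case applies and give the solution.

a=25, b=5, f(n)=n^3. log_5(25) = 2. Since c=3 > 2 and the regularity condition holds (25(n/5)^3 = (25/5^3)n^3 with 25/5^3 < 1), Case 3 applies: T(n) = Θ(f(n)) = O(n^3).

Answer: O(n^3) - Case 3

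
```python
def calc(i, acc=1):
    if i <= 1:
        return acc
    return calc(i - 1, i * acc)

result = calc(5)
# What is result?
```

Accumulator trace (n, acc): (5, 1) -> (4, 5) -> (3, 20) -> (2, 60) -> (1, 120) -> return 120

Answer: 120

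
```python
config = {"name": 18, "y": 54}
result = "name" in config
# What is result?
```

Trace:
`config = {"name": 18, "y": 54}` → config = {'name': 18, 'y': 54}
`result = "name" in config` → result = True
So result = True

Answer: True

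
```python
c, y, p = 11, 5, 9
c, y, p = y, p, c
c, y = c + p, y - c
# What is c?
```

Trace:
`c, y, p = 11, 5, 9` → c = 11; y = 5; p = 9
`c, y, p = y, p, c` → c = 5; y = 9; p = 11
`c, y = c + p, y - c` → c = 16; y = 4
So c = 16

Answer: 16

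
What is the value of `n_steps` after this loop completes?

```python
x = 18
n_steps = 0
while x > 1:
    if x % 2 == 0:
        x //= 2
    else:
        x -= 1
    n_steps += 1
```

Steps to reduce 18 to 1
`n_steps` takes the values: 0 → 1 → 2 → 3 → 4 → 5

Answer: 5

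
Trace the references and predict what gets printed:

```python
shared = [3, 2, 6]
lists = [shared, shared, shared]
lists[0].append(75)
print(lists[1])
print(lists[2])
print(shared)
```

Key concept: list of same reference.
Step by step:
`shared = [3, 2, 6]` → shared = [3, 2, 6]
`lists = [shared, shared, shared]` → lists = [[3, 2, 6], [3, 2, 6], [3, 2, 6]]
`lists[0].append(75)` → shared = [3, 2, 6, 75]; lists = [[3, 2, 6, 75], [3, 2, 6, 75], [3, 2, 6, 75]]
`print(lists[1])` → prints [3, 2, 6, 75]
`print(lists[2])` → prints [3, 2, 6, 75]
`print(shared)` → prints [3, 2, 6, 75]

Answer:
[3, 2, 6, 75]
[3, 2, 6, 75]
[3, 2, 6, 75]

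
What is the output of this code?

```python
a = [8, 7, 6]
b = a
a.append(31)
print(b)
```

Key concept: basic list aliasing.
Step by step:
`a = [8, 7, 6]` → a = [8, 7, 6]
`b = a` → b = [8, 7, 6] (same object as a)
`a.append(31)` → a = [8, 7, 6, 31] (same object as b); b = [8, 7, 6, 31] (same object as a)
`print(b)` → prints [8, 7, 6, 31]

Answer: [8, 7, 6, 31]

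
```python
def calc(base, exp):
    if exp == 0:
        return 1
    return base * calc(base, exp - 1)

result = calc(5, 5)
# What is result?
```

calc(5, 5) = 5 * 5 * 5 * 5 * 5 = 3125

Answer: 3125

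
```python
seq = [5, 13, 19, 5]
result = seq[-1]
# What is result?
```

Trace:
`seq = [5, 13, 19, 5]` → seq = [5, 13, 19, 5]
`result = seq[-1]` → result = 5
So result = 5

Answer: 5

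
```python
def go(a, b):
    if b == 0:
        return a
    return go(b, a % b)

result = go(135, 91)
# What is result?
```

go(135, 91) -> go(91, 44) -> go(44, 3) -> go(3, 2) -> go(2, 1) -> go(1, 0) -> 1

Answer: 1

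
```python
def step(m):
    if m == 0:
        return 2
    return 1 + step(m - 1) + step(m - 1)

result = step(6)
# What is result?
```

step(m) = 1 + 2·step(m-1), step(0)=2. Closed form: (2+1)·2^6 - 1 = 191.

Answer: 191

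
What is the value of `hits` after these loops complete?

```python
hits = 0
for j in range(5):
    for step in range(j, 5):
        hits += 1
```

Upper triangle: 5 + 4 + ... + 1
`hits` takes the values: 0 → 1 → 2 → 3 → 4 → 5 → 6 → 7 → 8 → 9 → 10 → 11 → 12 → 13 → 14 → 15

Answer: 15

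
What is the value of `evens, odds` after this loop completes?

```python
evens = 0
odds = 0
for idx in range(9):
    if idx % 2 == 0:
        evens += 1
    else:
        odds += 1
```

Count evens and odds in range(9)
`evens, odds` takes the values: (0, 0) → (1, 0) → (1, 1) → (2, 1) → (2, 2) → (3, 2) → (3, 3) → (4, 3) → (4, 4) → (5, 4)

Answer: 5, 4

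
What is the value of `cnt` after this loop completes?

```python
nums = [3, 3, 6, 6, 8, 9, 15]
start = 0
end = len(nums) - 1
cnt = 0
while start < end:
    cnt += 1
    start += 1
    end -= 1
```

Iterations until pointers meet (list length 7)
`cnt` takes the values: 0 → 1 → 2 → 3

Answer: 3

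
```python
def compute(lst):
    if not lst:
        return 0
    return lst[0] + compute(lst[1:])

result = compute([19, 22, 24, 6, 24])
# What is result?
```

19 + 22 + 24 + 6 + 24 + 0 = 95

Answer: 95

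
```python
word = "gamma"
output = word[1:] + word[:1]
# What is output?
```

Trace:
`word = "gamma"` → word = 'gamma'
`output = word[1:] + word[:1]` → output = 'ammag'
So output = 'ammag'

Answer: 'ammag'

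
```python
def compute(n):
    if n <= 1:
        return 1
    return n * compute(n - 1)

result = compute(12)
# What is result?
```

compute(12) = 12 * 11 * 10 * 9 * 8 * 7 * 6 * 5 * 4 * 3 * 2 * 1 = 479001600

Answer: 479001600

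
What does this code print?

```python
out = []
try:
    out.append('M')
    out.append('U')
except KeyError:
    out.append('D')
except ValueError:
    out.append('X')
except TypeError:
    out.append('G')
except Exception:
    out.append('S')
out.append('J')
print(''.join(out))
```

Execution trace: 'M' (try body) → 'U' (try body, no exception) → 'J' (after the try/except). Output: MUJ

Answer: MUJ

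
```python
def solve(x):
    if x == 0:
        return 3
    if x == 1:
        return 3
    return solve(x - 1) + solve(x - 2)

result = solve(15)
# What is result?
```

Build up from base cases: solve(0)=3, solve(1)=3, solve(2)=6, solve(3)=9, solve(4)=15, solve(5)=24, solve(6)=39, ..., solve(15)=2961

Answer: 2961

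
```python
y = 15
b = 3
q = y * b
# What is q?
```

Trace:
`y = 15` → y = 15
`b = 3` → b = 3
`q = y * b` → q = 45
So q = 45

Answer: 45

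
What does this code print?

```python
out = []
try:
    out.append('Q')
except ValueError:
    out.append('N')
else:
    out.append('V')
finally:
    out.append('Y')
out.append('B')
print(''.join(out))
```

Execution trace: 'Q' (try body, no exception) → 'V' (else) → 'Y' (finally) → 'B' (after the try/except). Output: QVYB

Answer: QVYB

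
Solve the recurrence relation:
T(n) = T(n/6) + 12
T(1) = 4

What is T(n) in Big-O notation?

Each step divides n by 6 and adds 12. After log_6(n) steps we reach T(1)=4. So T(n) = 12·log_6(n) + 4 = O(log n).

Answer: O(log n)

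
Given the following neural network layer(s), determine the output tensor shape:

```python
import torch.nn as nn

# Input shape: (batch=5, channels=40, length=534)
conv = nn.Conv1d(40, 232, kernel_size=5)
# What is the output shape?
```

Input: (5, 40, 534) -> Output: (5, 232, 530)

Answer: (5, 232, 530)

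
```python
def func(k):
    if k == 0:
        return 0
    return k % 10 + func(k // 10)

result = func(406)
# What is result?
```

Sum of digits of 406: 6 + 0 + 4 = 10

Answer: 10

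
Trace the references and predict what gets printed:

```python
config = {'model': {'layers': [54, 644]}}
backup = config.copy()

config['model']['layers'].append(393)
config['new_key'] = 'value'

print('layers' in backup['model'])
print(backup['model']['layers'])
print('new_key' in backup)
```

Key concept: shallow copy gotcha with nested dict.
Step by step:
`config = {'model': {'layers': [54, 644]}}` → config = {'model': {'layers': [54, 644]}}
`backup = config.copy()` → backup = {'model': {'layers': [54, 644]}}
`config['model']['layers'].append(393)` → config = {'model': {'layers': [54, 644, 393]}}; backup = {'model': {'layers': [54, 644, 393]}}
`config['new_key'] = 'value'` → config = {'model': {'layers': [54, 644, 393]}, 'new_key': 'value'}
`print('layers' in backup['model'])` → prints True
`print(backup['model']['layers'])` → prints [54, 644, 393]
`print('new_key' in backup)` → prints False

Answer:
True
[54, 644, 393]
False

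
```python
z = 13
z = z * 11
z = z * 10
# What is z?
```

Trace:
`z = 13` → z = 13
`z = z * 11` → z = 143
`z = z * 10` → z = 1430
So z = 1430

Answer: 1430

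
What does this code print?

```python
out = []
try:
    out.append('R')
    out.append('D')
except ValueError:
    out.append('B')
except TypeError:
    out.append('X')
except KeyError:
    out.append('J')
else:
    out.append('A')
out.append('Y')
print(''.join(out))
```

Execution trace: 'R' (try body) → 'D' (try body, no exception) → 'A' (else) → 'Y' (after the try/except). Output: RDAY

Answer: RDAY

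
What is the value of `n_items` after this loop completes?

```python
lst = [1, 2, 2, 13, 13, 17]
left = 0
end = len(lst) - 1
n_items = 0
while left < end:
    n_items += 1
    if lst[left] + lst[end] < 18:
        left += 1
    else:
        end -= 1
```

Steps to find pair summing to 18
`n_items` takes the values: 0 → 1 → 2 → 3 → 4 → 5

Answer: 5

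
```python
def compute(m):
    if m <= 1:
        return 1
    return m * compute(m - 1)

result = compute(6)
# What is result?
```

compute(6) = 6 * 5 * 4 * 3 * 2 * 1 = 720

Answer: 720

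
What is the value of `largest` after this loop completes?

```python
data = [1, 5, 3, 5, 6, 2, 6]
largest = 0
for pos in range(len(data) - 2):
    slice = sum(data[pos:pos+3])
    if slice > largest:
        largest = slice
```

Max sum of 3-element window in [1, 5, 3, 5, 6, 2, 6]
`largest` takes the values: 0 → 9 → 13 → 14

Answer: 14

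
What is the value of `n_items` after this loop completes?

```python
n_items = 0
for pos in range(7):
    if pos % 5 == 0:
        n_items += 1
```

Count numbers divisible by 5 in range(7)
`n_items` takes the values: 0 → 1 → 2

Answer: 2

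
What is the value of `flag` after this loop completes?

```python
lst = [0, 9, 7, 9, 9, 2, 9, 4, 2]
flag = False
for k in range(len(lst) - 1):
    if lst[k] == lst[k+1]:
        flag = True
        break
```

Check consecutive duplicates in [0, 9, 7, 9, 9, 2, 9, 4, 2]
`flag` takes the values: False → True

Answer: True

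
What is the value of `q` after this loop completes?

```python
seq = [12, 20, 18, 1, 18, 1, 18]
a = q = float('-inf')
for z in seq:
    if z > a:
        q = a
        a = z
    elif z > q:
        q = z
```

Second largest (with repeats) in [12, 20, 18, 1, 18, 1, 18]
`q` takes the values: -inf → 12 → 18

Answer: 18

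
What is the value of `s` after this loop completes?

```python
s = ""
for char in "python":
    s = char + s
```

Reverse 'python'
`s` takes the values: "" → "p" → "yp" → "typ" → "htyp" → "ohtyp" → "nohtyp"

Answer: "nohtyp"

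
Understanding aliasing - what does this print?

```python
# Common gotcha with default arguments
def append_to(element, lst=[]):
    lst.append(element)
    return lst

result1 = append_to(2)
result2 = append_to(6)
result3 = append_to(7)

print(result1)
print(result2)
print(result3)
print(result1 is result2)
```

Key concept: mutable default argument gotcha.
Step by step:
`result1 = append_to(2)` → result1 = [2]
`result2 = append_to(6)` → result1 = [2, 6] (same object as result2); result2 = [2, 6] (same object as result1)
`result3 = append_to(7)` → result1 = [2, 6, 7] (same object as result2, result3); result2 = [2, 6, 7] (same object as result1, result3); result3 = [2, 6, 7] (same object as result1, result2)
`print(result1)` → prints [2, 6, 7]
`print(result2)` → prints [2, 6, 7]
`print(result3)` → prints [2, 6, 7]
`print(result1 is result2)` → prints True

Answer:
[2, 6, 7]
[2, 6, 7]
[2, 6, 7]
True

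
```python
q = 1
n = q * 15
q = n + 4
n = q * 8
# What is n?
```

Trace:
`q = 1` → q = 1
`n = q * 15` → n = 15
`q = n + 4` → q = 19
`n = q * 8` → n = 152
So n = 152

Answer: 152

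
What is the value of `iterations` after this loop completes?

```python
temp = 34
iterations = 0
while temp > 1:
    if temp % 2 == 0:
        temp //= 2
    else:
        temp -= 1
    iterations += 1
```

Steps to reduce 34 to 1
`iterations` takes the values: 0 → 1 → 2 → 3 → 4 → 5 → 6

Answer: 6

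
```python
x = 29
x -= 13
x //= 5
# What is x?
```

Trace:
`x = 29` → x = 29
`x -= 13` → x = 16
`x //= 5` → x = 3
So x = 3

Answer: 3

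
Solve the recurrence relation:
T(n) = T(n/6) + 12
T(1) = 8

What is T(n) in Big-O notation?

Each step divides n by 6 and adds 12. After log_6(n) steps we reach T(1)=8. So T(n) = 12·log_6(n) + 8 = O(log n).

Answer: O(log n)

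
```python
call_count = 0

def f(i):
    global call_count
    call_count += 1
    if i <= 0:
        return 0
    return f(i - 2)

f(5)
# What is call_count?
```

Linear recursion stepping by 2: 4 calls from i=5 down to ≤0.

Answer: 4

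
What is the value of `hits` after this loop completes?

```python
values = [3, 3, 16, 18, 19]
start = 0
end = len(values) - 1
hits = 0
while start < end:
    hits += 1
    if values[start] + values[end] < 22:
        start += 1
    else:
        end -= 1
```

Steps to find pair summing to 22
`hits` takes the values: 0 → 1 → 2 → 3 → 4

Answer: 4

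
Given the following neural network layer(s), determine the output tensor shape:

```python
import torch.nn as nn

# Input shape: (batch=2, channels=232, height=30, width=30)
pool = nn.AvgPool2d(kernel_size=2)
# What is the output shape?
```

Input: (2, 232, 30, 30) -> Output: (2, 232, 15, 15)

Answer: (2, 232, 15, 15)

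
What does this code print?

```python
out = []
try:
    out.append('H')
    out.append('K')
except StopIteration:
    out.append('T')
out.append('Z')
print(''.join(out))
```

Execution trace: 'H' (try body) → 'K' (try body, no exception) → 'Z' (after the try/except). Output: HKZ

Answer: HKZ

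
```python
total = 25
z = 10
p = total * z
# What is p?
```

Trace:
`total = 25` → total = 25
`z = 10` → z = 10
`p = total * z` → p = 250
So p = 250

Answer: 250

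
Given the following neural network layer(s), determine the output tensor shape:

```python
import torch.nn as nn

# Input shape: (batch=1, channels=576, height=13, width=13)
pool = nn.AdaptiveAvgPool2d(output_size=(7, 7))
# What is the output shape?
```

Input: (1, 576, 13, 13) -> Output: (1, 576, 7, 7)

Answer: (1, 576, 7, 7)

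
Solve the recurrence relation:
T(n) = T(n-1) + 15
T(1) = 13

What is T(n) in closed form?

Unrolling: T(n) = T(1) + 15·(n-1) = 13 + 15(n-1) = 15n - 2.

Answer: T(n) = 15n - 2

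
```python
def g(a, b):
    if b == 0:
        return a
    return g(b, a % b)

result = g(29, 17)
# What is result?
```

g(29, 17) -> g(17, 12) -> g(12, 5) -> g(5, 2) -> g(2, 1) -> g(1, 0) -> 1

Answer: 1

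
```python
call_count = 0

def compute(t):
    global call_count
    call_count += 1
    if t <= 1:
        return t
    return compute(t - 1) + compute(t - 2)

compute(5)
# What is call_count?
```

Calls(t) = 1 + Calls(t-1) + Calls(t-2); Calls(0)=Calls(1)=1. For t=5 this gives 15.

Answer: 15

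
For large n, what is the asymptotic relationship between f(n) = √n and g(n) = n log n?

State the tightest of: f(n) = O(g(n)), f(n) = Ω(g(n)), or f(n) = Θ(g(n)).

√n vs n log n: f(n) = O(g(n)) but not Ω(g(n)) — n log n grows strictly faster than √n.

Answer: f(n) = O(g(n)) but not Ω(g(n)) — n log n grows strictly faster than √n.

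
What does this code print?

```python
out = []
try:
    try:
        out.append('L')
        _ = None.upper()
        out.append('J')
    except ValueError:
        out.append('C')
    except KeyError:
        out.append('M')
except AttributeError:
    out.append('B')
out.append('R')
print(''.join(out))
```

Execution trace: 'L' (inner try body) → 'B' (outer except AttributeError) → 'R' (after the try/except). Output: LBR

Answer: LBR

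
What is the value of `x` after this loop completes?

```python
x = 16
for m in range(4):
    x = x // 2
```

Halve 4 times: 16 // 2^4 = 1
`x` takes the values: 16 → 8 → 4 → 2 → 1

Answer: 1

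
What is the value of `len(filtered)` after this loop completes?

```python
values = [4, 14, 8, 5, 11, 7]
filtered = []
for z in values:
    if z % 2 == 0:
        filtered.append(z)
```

Count even numbers in [4, 14, 8, 5, 11, 7]
`filtered` takes the values: [] → [4] → [4, 14] → [4, 14, 8]
So `len(filtered)` = 3

Answer: 3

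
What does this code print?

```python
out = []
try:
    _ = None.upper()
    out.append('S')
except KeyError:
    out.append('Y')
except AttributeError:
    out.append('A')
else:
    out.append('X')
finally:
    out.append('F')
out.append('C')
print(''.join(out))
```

Execution trace: 'A' (except AttributeError) → 'F' (finally) → 'C' (after the try/except). Output: AFC

Answer: AFC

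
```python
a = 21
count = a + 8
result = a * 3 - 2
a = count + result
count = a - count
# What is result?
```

Trace:
`a = 21` → a = 21
`count = a + 8` → count = 29
`result = a * 3 - 2` → result = 61
`a = count + result` → a = 90
`count = a - count` → count = 61
So result = 61

Answer: 61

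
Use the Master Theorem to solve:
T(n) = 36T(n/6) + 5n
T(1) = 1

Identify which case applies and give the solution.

a=36, b=6, f(n)=5n. log_6(36) = 2. Since c=1 < 2, Case 1 applies: T(n) = Θ(n^log_b(a)) = O(n^2).

Answer: O(n^2) - Case 1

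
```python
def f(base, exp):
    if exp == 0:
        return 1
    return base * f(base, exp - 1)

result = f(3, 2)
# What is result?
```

f(3, 2) = 3 * 3 = 9

Answer: 9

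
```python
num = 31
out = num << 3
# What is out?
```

Trace:
`num = 31` → num = 31
`out = num << 3` → out = 248
So out = 248

Answer: 248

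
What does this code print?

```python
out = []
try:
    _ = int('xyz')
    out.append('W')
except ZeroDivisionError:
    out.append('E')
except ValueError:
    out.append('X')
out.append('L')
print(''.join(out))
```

Execution trace: 'X' (except ValueError) → 'L' (after the try/except). Output: XL

Answer: XL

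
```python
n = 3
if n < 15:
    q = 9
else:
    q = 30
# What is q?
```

Trace:
`n = 3` → n = 3
`if n < 15: ...` → n < 15 is True → q = 9
So q = 9

Answer: 9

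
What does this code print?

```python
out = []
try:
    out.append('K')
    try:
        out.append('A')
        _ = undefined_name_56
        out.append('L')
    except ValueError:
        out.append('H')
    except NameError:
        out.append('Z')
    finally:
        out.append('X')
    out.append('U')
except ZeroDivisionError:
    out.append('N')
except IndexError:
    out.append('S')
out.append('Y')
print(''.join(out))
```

Execution trace: 'K' (try body) → 'A' (inner try body) → 'Z' (inner except NameError) → 'X' (inner finally) → 'U' (try body, no exception) → 'Y' (after the try/except). Output: KAZXUY

Answer: KAZXUY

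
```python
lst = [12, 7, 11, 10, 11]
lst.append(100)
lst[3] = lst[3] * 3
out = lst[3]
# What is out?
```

Trace:
`lst = [12, 7, 11, 10, 11]` → lst = [12, 7, 11, 10, 11]
`lst.append(100)` → lst = [12, 7, 11, 10, 11, 100]
`lst[3] = lst[3] * 3` → lst = [12, 7, 11, 30, 11, 100]
`out = lst[3]` → out = 30
So out = 30

Answer: 30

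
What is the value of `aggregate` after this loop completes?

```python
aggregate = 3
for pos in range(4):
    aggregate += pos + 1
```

Start at 3, add 1 to 4 = 13
`aggregate` takes the values: 3 → 4 → 6 → 9 → 13

Answer: 13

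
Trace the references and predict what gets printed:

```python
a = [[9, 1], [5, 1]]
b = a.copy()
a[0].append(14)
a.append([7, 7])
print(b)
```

Key concept: shallow copy with nested lists.
Step by step:
`a = [[9, 1], [5, 1]]` → a = [[9, 1], [5, 1]]
`b = a.copy()` → b = [[9, 1], [5, 1]]
`a[0].append(14)` → a = [[9, 1, 14], [5, 1]]; b = [[9, 1, 14], [5, 1]]
`a.append([7, 7])` → a = [[9, 1, 14], [5, 1], [7, 7]]
`print(b)` → prints [[9, 1, 14], [5, 1]]

Answer: [[9, 1, 14], [5, 1]]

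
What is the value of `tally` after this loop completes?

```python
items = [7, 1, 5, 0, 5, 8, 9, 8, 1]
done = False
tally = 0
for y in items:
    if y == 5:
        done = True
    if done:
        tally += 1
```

Count elements after first 5 in [7, 1, 5, 0, 5, 8, 9, 8, 1]
`tally` takes the values: 0 → 1 → 2 → 3 → 4 → 5 → 6 → 7

Answer: 7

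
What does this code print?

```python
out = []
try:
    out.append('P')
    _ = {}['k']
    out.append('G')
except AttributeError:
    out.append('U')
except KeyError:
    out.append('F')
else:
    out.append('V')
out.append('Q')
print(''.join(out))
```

Execution trace: 'P' (try body) → 'F' (except KeyError) → 'Q' (after the try/except). Output: PFQ

Answer: PFQ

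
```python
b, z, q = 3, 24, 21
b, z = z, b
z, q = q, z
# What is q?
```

Trace:
`b, z, q = 3, 24, 21` → b = 3; z = 24; q = 21
`b, z = z, b` → b = 24; z = 3
`z, q = q, z` → z = 21; q = 3
So q = 3

Answer: 3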